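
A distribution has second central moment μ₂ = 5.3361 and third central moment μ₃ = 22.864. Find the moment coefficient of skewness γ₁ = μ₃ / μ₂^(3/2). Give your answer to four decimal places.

σ = √μ₂ = √5.3361 = 2.31000
σ³ = μ₂^(3/2) = 12.32639
γ₁ = μ₃/σ³ = 22.864 / 12.32639 ≈ 1.8549

1.8549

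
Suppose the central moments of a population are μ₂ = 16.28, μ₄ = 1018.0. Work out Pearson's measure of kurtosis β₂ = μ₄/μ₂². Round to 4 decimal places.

3.8410

μ₂² = 16.28² = 265.03840
μ₄/μ₂² = 1018.0 / 265.03840 = 3.84095
β₂ ≈ 3.8410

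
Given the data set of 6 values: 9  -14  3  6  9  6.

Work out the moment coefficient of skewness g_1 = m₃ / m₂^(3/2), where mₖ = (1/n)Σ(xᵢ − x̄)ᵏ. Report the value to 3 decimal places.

-1.534

x̄ = (9 - 14 + 3 + 6 + 9 + 6) / 6 = 3.1667
deviations (xᵢ − x̄): 5.8333, -17.1667, -0.1667, 2.8333, 5.8333, 2.8333
Σ(xᵢ − x̄)² = 378.8333 ⇒ m₂ = 378.8333/6 = 63.13889
Σ(xᵢ − x̄)³ = -4616.4444 ⇒ m₃ = -4616.4444/6 = -769.40741
m₂^(3/2) = 63.13889^(1.5) = 501.70150
g_1 = m₃ / m₂^(3/2) = -769.40741 / 501.70150 ≈ -1.534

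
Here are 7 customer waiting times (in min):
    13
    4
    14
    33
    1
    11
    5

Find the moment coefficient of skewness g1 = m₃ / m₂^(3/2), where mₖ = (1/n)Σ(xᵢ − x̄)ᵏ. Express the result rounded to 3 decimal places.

x̄ = (13 + 4 + 14 + 33 + 1 + 11 + 5) / 7 = 11.5714
deviations (xᵢ − x̄): 1.4286, -7.5714, 2.4286, 21.4286, -10.5714, -0.5714, -6.5714
Σ(xᵢ − x̄)² = 679.7143 ⇒ m₂ = 679.7143/7 = 97.10204
Σ(xᵢ − x̄)³ = 7957.4694 ⇒ m₃ = 7957.4694/7 = 1136.78134
m₂^(3/2) = 97.10204^(1.5) = 956.84708
g1 = m₃ / m₂^(3/2) = 1136.78134 / 956.84708 ≈ 1.188

1.188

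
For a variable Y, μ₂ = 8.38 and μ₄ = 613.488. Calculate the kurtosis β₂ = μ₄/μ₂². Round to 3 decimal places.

μ₂² = 8.38² = 70.22440
μ₄/μ₂² = 613.488 / 70.22440 = 8.73611
β₂ ≈ 8.736

8.736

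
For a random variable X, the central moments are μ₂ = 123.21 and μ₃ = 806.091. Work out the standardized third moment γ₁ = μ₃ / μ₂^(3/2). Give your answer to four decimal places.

σ = √μ₂ = √123.21 = 11.10000
σ³ = μ₂^(3/2) = 1367.63100
γ₁ = μ₃/σ³ = 806.091 / 1367.63100 ≈ 0.5894

0.5894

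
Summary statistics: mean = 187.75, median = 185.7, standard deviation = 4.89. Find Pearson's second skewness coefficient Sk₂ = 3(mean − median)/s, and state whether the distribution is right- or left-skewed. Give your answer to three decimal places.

1.258, right-skewed

Sk₂ = 3(187.75 − 185.7) / 4.89 = 3 × 2.0500 / 4.89
    = 6.1500 / 4.89 ≈ 1.258
Sk₂ > 0 ⇒ mean > median ⇒ right-skewed (positive skew).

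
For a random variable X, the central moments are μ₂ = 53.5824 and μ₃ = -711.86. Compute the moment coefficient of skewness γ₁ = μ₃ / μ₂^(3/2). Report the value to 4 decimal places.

-1.8149

σ = √μ₂ = √53.5824 = 7.32000
σ³ = μ₂^(3/2) = 392.22317
γ₁ = μ₃/σ³ = -711.86 / 392.22317 ≈ -1.8149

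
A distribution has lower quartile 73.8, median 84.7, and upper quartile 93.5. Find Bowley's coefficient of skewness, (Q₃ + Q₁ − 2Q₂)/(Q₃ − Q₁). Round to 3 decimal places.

numerator: Q₃ + Q₁ − 2Q₂ = 93.5 + 73.8 − 2×84.7 = -2.1000
denominator: Q₃ − Q₁ = 93.5 − 73.8 = 19.7000
Bowley skewness = -2.1000 / 19.7000 ≈ -0.107

-0.107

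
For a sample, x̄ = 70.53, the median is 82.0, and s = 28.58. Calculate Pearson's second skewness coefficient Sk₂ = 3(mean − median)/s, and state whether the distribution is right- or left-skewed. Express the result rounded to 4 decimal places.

-1.2040, left-skewed

Sk₂ = 3(70.53 − 82.0) / 28.58 = 3 × -11.4700 / 28.58
    = -34.4100 / 28.58 ≈ -1.2040
Sk₂ < 0 ⇒ mean < median ⇒ left-skewed (negative skew).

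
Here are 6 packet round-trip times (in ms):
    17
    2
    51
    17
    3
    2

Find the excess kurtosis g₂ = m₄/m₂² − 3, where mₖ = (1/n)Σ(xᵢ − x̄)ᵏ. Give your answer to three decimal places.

0.209

x̄ = 15.3333
Σ(xᵢ − x̄)² = 1785.3333 ⇒ m₂ = 297.55556
Σ(xᵢ − x̄)⁴ = 1704629.7778 ⇒ m₄ = 284104.96296
m₂² = 88539.30864
g₂ = m₄/m₂² − 3 = 3.20880 − 3 ≈ 0.209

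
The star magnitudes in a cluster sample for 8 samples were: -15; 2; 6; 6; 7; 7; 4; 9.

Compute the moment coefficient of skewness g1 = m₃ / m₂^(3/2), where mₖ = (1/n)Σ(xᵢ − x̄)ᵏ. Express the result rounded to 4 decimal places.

x̄ = (-15 + 2 + 6 + 6 + 7 + 7 + 4 + 9) / 8 = 3.2500
deviations (xᵢ − x̄): -18.2500, -1.2500, 2.7500, 2.7500, 3.7500, 3.7500, 0.7500, 5.7500
Σ(xᵢ − x̄)² = 411.5000 ⇒ m₂ = 411.5000/8 = 51.43750
Σ(xᵢ − x̄)³ = -5742.7500 ⇒ m₃ = -5742.7500/8 = -717.84375
m₂^(3/2) = 51.43750^(1.5) = 368.90945
g1 = m₃ / m₂^(3/2) = -717.84375 / 368.90945 ≈ -1.9459

-1.9459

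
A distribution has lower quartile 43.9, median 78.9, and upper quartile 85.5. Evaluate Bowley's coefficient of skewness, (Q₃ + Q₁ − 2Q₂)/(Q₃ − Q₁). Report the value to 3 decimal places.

-0.683

numerator: Q₃ + Q₁ − 2Q₂ = 85.5 + 43.9 − 2×78.9 = -28.4000
denominator: Q₃ − Q₁ = 85.5 − 43.9 = 41.6000
Bowley skewness = -28.4000 / 41.6000 ≈ -0.683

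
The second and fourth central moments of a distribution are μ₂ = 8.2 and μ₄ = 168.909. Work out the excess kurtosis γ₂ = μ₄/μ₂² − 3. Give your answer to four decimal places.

-0.4880

μ₂² = 8.2² = 67.24000
μ₄/μ₂² = 168.909 / 67.24000 = 2.51203
γ₂ = 2.51203 − 3 ≈ -0.4880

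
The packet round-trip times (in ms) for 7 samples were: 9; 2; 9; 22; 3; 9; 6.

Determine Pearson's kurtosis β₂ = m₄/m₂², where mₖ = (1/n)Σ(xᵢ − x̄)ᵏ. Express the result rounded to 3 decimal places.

3.617

x̄ = 8.5714
Σ(xᵢ − x̄)² = 261.7143 ⇒ m₂ = 37.38776
Σ(xᵢ − x̄)⁴ = 35389.8426 ⇒ m₄ = 5055.69180
m₂² = 1397.84423
β₂ = m₄/m₂² = 5055.69180 / 1397.84423 ≈ 3.617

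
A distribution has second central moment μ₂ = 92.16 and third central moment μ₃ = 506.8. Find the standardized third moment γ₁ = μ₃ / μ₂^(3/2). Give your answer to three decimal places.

0.573

σ = √μ₂ = √92.16 = 9.60000
σ³ = μ₂^(3/2) = 884.73600
γ₁ = μ₃/σ³ = 506.8 / 884.73600 ≈ 0.573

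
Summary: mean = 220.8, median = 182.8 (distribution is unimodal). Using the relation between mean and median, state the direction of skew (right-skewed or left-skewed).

right-skewed

mean − median = 220.8 − 182.8 = 38.0
mean > median ⇒ the longer tail is on the right ⇒ right-skewed (positively skewed).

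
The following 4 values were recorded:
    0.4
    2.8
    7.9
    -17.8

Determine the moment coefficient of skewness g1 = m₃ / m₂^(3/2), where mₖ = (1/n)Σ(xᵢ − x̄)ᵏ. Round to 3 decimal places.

-0.882

x̄ = (0.4 + 2.8 + 7.9 - 17.8) / 4 = -1.6750
deviations (xᵢ − x̄): 2.0750, 4.4750, 9.5750, -16.1250
Σ(xᵢ − x̄)² = 376.0275 ⇒ m₂ = 376.0275/4 = 94.00688
Σ(xᵢ − x̄)³ = -3216.3611 ⇒ m₃ = -3216.3611/4 = -804.09028
m₂^(3/2) = 94.00688^(1.5) = 911.46380
g1 = m₃ / m₂^(3/2) = -804.09028 / 911.46380 ≈ -0.882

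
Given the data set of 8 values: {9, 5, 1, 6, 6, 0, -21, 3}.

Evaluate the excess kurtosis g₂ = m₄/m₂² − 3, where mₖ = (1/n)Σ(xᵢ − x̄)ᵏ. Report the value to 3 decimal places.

2.114

x̄ = 1.1250
Σ(xᵢ − x̄)² = 618.8750 ⇒ m₂ = 77.35938
Σ(xᵢ − x̄)⁴ = 244840.5254 ⇒ m₄ = 30605.06567
m₂² = 5984.47290
g₂ = m₄/m₂² − 3 = 5.11408 − 3 ≈ 2.114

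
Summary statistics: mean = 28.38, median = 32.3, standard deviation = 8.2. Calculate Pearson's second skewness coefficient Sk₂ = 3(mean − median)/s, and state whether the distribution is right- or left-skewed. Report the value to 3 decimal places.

Sk₂ = 3(28.38 − 32.3) / 8.2 = 3 × -3.9200 / 8.2
    = -11.7600 / 8.2 ≈ -1.434
Sk₂ < 0 ⇒ mean < median ⇒ left-skewed (negative skew).

-1.434, left-skewed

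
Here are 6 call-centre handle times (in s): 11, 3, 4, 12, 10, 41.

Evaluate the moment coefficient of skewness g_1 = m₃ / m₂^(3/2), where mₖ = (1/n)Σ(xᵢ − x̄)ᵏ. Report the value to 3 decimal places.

x̄ = (11 + 3 + 4 + 12 + 10 + 41) / 6 = 13.5000
deviations (xᵢ − x̄): -2.5000, -10.5000, -9.5000, -1.5000, -3.5000, 27.5000
Σ(xᵢ − x̄)² = 977.5000 ⇒ m₂ = 977.5000/6 = 162.91667
Σ(xᵢ − x̄)³ = 18720.0000 ⇒ m₃ = 18720.0000/6 = 3120.00000
m₂^(3/2) = 162.91667^(1.5) = 2079.44900
g_1 = m₃ / m₂^(3/2) = 3120.00000 / 2079.44900 ≈ 1.500

1.500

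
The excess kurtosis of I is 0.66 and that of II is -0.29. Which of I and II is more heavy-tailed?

Higher excess kurtosis ⇒ heavier tails relative to the normal distribution.
0.66 vs -0.29: the larger is 0.66, so I has heavier tails. (I is leptokurtic — heavier-than-normal tails; the other is platykurtic.)

I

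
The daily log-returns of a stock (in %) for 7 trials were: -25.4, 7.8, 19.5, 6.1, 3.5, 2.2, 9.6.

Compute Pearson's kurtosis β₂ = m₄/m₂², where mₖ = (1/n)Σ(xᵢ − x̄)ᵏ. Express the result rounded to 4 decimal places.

3.9426

x̄ = 3.3286
Σ(xᵢ − x̄)² = 1155.1543 ⇒ m₂ = 165.02204
Σ(xᵢ − x̄)⁴ = 751568.3831 ⇒ m₄ = 107366.91187
m₂² = 27232.27396
β₂ = m₄/m₂² = 107366.91187 / 27232.27396 ≈ 3.9426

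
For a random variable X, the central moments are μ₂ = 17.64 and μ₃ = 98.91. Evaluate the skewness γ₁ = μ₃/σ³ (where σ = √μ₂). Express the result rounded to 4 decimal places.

σ = √μ₂ = √17.64 = 4.20000
σ³ = μ₂^(3/2) = 74.08800
γ₁ = μ₃/σ³ = 98.91 / 74.08800 ≈ 1.3350

1.3350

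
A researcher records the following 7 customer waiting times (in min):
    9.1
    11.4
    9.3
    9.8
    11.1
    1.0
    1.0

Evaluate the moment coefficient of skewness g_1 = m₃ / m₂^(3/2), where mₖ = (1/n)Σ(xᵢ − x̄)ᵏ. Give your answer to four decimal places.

-0.8298

x̄ = (9.1 + 11.4 + 9.3 + 9.8 + 11.1 + 1.0 + 1.0) / 7 = 7.5286
deviations (xᵢ − x̄): 1.5714, 3.8714, 1.7714, 2.2714, 3.5714, -6.5286, -6.5286
Σ(xᵢ − x̄)² = 123.7543 ⇒ m₂ = 123.7543/7 = 17.67918
Σ(xᵢ − x̄)³ = -431.7877 ⇒ m₃ = -431.7877/7 = -61.68395
m₂^(3/2) = 17.67918^(1.5) = 74.33499
g_1 = m₃ / m₂^(3/2) = -61.68395 / 74.33499 ≈ -0.8298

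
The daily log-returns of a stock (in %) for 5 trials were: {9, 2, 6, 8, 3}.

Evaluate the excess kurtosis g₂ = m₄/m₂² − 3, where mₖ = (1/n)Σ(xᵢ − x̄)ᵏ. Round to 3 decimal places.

-1.625

x̄ = 5.6000
Σ(xᵢ − x̄)² = 37.2000 ⇒ m₂ = 7.44000
Σ(xᵢ − x̄)⁴ = 380.4960 ⇒ m₄ = 76.09920
m₂² = 55.35360
g₂ = m₄/m₂² − 3 = 1.37478 − 3 ≈ -1.625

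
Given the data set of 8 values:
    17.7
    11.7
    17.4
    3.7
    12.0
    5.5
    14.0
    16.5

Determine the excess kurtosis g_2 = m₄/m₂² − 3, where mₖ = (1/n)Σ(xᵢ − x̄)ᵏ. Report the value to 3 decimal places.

-1.032

x̄ = 12.3125
Σ(xᵢ − x̄)² = 196.3488 ⇒ m₂ = 24.54359
Σ(xᵢ − x̄)⁴ = 9483.9691 ⇒ m₄ = 1185.49614
m₂² = 602.38799
g_2 = m₄/m₂² − 3 = 1.96799 − 3 ≈ -1.032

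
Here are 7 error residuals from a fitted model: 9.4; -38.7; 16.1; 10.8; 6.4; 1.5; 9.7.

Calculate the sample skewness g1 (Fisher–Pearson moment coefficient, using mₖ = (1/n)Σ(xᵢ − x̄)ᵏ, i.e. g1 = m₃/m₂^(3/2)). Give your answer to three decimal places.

-1.804

x̄ = (9.4 - 38.7 + 16.1 + 10.8 + 6.4 + 1.5 + 9.7) / 7 = 2.1714
deviations (xᵢ − x̄): 7.2286, -40.8714, 13.9286, 8.6286, 4.2286, -0.6714, 7.5286
Σ(xᵢ − x̄)² = 2066.1943 ⇒ m₂ = 2066.1943/7 = 295.17061
Σ(xᵢ − x̄)³ = -64050.2835 ⇒ m₃ = -64050.2835/7 = -9150.04050
m₂^(3/2) = 295.17061^(1.5) = 5071.18757
g1 = m₃ / m₂^(3/2) = -9150.04050 / 5071.18757 ≈ -1.804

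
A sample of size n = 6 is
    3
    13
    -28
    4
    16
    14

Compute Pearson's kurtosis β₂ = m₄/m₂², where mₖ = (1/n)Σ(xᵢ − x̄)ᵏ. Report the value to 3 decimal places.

x̄ = 3.6667
Σ(xᵢ − x̄)² = 1349.3333 ⇒ m₂ = 224.88889
Σ(xᵢ − x̄)⁴ = 1047691.1111 ⇒ m₄ = 174615.18519
m₂² = 50575.01235
β₂ = m₄/m₂² = 174615.18519 / 50575.01235 ≈ 3.453

3.453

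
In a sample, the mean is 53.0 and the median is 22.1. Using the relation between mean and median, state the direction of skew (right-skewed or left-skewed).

right-skewed

mean − median = 53.0 − 22.1 = 30.9
mean > median ⇒ the longer tail is on the right ⇒ right-skewed (positively skewed).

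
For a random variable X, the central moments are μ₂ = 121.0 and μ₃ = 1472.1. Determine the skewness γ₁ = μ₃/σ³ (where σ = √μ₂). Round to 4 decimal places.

σ = √μ₂ = √121.0 = 11.00000
σ³ = μ₂^(3/2) = 1331.00000
γ₁ = μ₃/σ³ = 1472.1 / 1331.00000 ≈ 1.1060

1.1060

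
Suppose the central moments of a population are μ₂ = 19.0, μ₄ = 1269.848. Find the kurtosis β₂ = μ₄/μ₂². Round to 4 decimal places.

μ₂² = 19.0² = 361.00000
μ₄/μ₂² = 1269.848 / 361.00000 = 3.51758
β₂ ≈ 3.5176

3.5176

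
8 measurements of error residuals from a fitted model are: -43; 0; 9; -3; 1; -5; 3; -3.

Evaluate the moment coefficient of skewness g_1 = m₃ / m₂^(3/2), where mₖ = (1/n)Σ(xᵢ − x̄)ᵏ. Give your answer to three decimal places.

-1.917

x̄ = (-43 + 0 + 9 - 3 + 1 - 5 + 3 - 3) / 8 = -5.1250
deviations (xᵢ − x̄): -37.8750, 5.1250, 14.1250, 2.1250, 6.1250, 0.1250, 8.1250, 2.1250
Σ(xᵢ − x̄)² = 1772.8750 ⇒ m₂ = 1772.8750/8 = 221.60938
Σ(xᵢ − x̄)³ = -50594.1563 ⇒ m₃ = -50594.1563/8 = -6324.26953
m₂^(3/2) = 221.60938^(1.5) = 3298.99907
g_1 = m₃ / m₂^(3/2) = -6324.26953 / 3298.99907 ≈ -1.917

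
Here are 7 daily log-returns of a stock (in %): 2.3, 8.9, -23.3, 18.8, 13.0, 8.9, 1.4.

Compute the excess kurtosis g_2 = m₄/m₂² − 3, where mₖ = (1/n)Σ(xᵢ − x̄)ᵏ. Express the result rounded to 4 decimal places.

0.6298

x̄ = 4.2857
Σ(xᵢ − x̄)² = 1102.4286 ⇒ m₂ = 157.48980
Σ(xᵢ − x̄)⁴ = 630215.6103 ⇒ m₄ = 90030.80147
m₂² = 24803.03582
g_2 = m₄/m₂² − 3 = 3.62983 − 3 ≈ 0.6298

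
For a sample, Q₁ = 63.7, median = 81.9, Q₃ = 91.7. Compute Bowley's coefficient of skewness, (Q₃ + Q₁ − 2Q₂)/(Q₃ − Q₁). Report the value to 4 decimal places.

numerator: Q₃ + Q₁ − 2Q₂ = 91.7 + 63.7 − 2×81.9 = -8.4000
denominator: Q₃ − Q₁ = 91.7 − 63.7 = 28.0000
Bowley skewness = -8.4000 / 28.0000 ≈ -0.3000

-0.3000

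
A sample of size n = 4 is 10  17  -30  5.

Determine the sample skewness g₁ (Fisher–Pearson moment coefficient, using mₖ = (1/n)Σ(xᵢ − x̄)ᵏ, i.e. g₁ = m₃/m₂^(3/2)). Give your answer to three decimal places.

-0.964

x̄ = (10 + 17 - 30 + 5) / 4 = 0.5000
deviations (xᵢ − x̄): 9.5000, 16.5000, -30.5000, 4.5000
Σ(xᵢ − x̄)² = 1313.0000 ⇒ m₂ = 1313.0000/4 = 328.25000
Σ(xᵢ − x̄)³ = -22932.0000 ⇒ m₃ = -22932.0000/4 = -5733.00000
m₂^(3/2) = 328.25000^(1.5) = 5947.12548
g₁ = m₃ / m₂^(3/2) = -5733.00000 / 5947.12548 ≈ -0.964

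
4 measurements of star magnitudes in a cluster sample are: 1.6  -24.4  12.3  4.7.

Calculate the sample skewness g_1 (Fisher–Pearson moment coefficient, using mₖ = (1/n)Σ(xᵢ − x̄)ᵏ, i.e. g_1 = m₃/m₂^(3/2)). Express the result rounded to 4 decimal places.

x̄ = (1.6 - 24.4 + 12.3 + 4.7) / 4 = -1.4500
deviations (xᵢ − x̄): 3.0500, -22.9500, 13.7500, 6.1500
Σ(xᵢ − x̄)² = 762.8900 ⇒ m₂ = 762.8900/4 = 190.72250
Σ(xᵢ − x̄)³ = -9227.2320 ⇒ m₃ = -9227.2320/4 = -2306.80800
m₂^(3/2) = 190.72250^(1.5) = 2633.92192
g_1 = m₃ / m₂^(3/2) = -2306.80800 / 2633.92192 ≈ -0.8758

-0.8758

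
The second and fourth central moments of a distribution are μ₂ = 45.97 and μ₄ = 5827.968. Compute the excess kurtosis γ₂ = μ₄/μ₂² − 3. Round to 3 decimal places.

-0.242

μ₂² = 45.97² = 2113.24090
μ₄/μ₂² = 5827.968 / 2113.24090 = 2.75783
γ₂ = 2.75783 − 3 ≈ -0.242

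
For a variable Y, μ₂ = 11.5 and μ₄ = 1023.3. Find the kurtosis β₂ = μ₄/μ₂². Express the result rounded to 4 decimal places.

μ₂² = 11.5² = 132.25000
μ₄/μ₂² = 1023.3 / 132.25000 = 7.73762
β₂ ≈ 7.7376

7.7376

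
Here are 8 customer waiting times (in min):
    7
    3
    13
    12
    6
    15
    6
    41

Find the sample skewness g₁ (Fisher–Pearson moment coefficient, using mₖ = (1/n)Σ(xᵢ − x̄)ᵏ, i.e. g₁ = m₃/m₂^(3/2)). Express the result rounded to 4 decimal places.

x̄ = (7 + 3 + 13 + 12 + 6 + 15 + 6 + 41) / 8 = 12.8750
deviations (xᵢ − x̄): -5.8750, -9.8750, 0.1250, -0.8750, -6.8750, 2.1250, -6.8750, 28.1250
Σ(xᵢ − x̄)² = 1022.8750 ⇒ m₂ = 1022.8750/8 = 127.85938
Σ(xᵢ − x̄)³ = 20440.5938 ⇒ m₃ = 20440.5938/8 = 2555.07422
m₂^(3/2) = 127.85938^(1.5) = 1445.76886
g₁ = m₃ / m₂^(3/2) = 2555.07422 / 1445.76886 ≈ 1.7673

1.7673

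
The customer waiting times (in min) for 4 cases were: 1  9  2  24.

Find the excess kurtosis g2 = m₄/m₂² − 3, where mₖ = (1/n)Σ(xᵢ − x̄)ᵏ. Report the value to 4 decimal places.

x̄ = 9.0000
Σ(xᵢ − x̄)² = 338.0000 ⇒ m₂ = 84.50000
Σ(xᵢ − x̄)⁴ = 57122.0000 ⇒ m₄ = 14280.50000
m₂² = 7140.25000
g2 = m₄/m₂² − 3 = 2.00000 − 3 ≈ -1.0000

-1.0000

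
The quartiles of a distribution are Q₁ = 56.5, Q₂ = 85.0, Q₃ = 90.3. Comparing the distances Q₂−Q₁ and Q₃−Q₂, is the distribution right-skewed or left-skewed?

Q₂ − Q₁ = 28.5;  Q₃ − Q₂ = 5.3
Q₂ − Q₁ > Q₃ − Q₂ ⇒ the lower half is more spread out ⇒ left-skewed.

left-skewed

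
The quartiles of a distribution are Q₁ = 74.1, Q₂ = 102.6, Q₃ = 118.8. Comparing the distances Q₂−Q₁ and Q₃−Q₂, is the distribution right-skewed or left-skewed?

Q₂ − Q₁ = 28.5;  Q₃ − Q₂ = 16.2
Q₂ − Q₁ > Q₃ − Q₂ ⇒ the lower half is more spread out ⇒ left-skewed.

left-skewed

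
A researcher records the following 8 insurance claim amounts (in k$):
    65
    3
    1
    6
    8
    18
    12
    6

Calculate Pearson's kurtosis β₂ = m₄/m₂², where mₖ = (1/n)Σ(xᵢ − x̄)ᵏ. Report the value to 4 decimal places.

x̄ = 14.8750
Σ(xᵢ − x̄)² = 3068.8750 ⇒ m₂ = 383.60938
Σ(xᵢ − x̄)⁴ = 6384488.2129 ⇒ m₄ = 798061.02661
m₂² = 147156.15259
β₂ = m₄/m₂² = 798061.02661 / 147156.15259 ≈ 5.4232

5.4232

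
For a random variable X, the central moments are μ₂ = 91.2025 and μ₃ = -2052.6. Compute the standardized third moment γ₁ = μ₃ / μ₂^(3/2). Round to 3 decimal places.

-2.357

σ = √μ₂ = √91.2025 = 9.55000
σ³ = μ₂^(3/2) = 870.98388
γ₁ = μ₃/σ³ = -2052.6 / 870.98388 ≈ -2.357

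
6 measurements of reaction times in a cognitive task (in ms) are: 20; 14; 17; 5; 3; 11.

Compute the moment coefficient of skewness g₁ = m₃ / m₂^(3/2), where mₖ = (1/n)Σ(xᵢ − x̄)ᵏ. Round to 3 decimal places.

x̄ = (20 + 14 + 17 + 5 + 3 + 11) / 6 = 11.6667
deviations (xᵢ − x̄): 8.3333, 2.3333, 5.3333, -6.6667, -8.6667, -0.6667
Σ(xᵢ − x̄)² = 223.3333 ⇒ m₂ = 223.3333/6 = 37.22222
Σ(xᵢ − x̄)³ = -204.4444 ⇒ m₃ = -204.4444/6 = -34.07407
m₂^(3/2) = 37.22222^(1.5) = 227.09284
g₁ = m₃ / m₂^(3/2) = -34.07407 / 227.09284 ≈ -0.150

-0.150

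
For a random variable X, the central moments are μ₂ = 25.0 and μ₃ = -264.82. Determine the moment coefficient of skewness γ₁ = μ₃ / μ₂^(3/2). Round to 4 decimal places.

σ = √μ₂ = √25.0 = 5.00000
σ³ = μ₂^(3/2) = 125.00000
γ₁ = μ₃/σ³ = -264.82 / 125.00000 ≈ -2.1186

-2.1186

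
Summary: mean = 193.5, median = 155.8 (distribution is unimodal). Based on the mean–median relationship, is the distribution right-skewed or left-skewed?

mean − median = 193.5 − 155.8 = 37.7
mean > median ⇒ the longer tail is on the right ⇒ right-skewed (positively skewed).

right-skewed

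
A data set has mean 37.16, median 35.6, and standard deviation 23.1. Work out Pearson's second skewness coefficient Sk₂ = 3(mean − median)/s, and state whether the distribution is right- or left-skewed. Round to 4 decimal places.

0.2026, right-skewed

Sk₂ = 3(37.16 − 35.6) / 23.1 = 3 × 1.5600 / 23.1
    = 4.6800 / 23.1 ≈ 0.2026
Sk₂ > 0 ⇒ mean > median ⇒ right-skewed (positive skew).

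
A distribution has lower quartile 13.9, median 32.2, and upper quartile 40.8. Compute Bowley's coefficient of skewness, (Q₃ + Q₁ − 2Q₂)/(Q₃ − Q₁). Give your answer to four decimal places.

numerator: Q₃ + Q₁ − 2Q₂ = 40.8 + 13.9 − 2×32.2 = -9.7000
denominator: Q₃ − Q₁ = 40.8 − 13.9 = 26.9000
Bowley skewness = -9.7000 / 26.9000 ≈ -0.3606

-0.3606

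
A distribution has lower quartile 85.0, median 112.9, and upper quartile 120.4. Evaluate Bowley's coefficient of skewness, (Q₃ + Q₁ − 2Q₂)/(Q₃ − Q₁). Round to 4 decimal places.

-0.5763

numerator: Q₃ + Q₁ − 2Q₂ = 120.4 + 85.0 − 2×112.9 = -20.4000
denominator: Q₃ − Q₁ = 120.4 − 85.0 = 35.4000
Bowley skewness = -20.4000 / 35.4000 ≈ -0.5763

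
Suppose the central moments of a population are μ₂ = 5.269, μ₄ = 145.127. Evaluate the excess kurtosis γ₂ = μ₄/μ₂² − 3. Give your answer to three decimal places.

μ₂² = 5.269² = 27.76236
μ₄/μ₂² = 145.127 / 27.76236 = 5.22747
γ₂ = 5.22747 − 3 ≈ 2.227

2.227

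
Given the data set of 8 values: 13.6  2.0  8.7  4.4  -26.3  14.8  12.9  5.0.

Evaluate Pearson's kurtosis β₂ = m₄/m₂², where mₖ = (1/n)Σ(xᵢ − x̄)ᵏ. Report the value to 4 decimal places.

x̄ = 4.3875
Σ(xᵢ − x̄)² = 1232.1488 ⇒ m₂ = 154.01859
Σ(xᵢ − x̄)⁴ = 911428.7769 ⇒ m₄ = 113928.59711
m₂² = 23721.72722
β₂ = m₄/m₂² = 113928.59711 / 23721.72722 ≈ 4.8027

4.8027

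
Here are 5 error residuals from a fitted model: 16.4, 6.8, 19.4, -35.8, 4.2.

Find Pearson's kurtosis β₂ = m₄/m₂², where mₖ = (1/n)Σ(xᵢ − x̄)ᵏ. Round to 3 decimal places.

x̄ = 2.2000
Σ(xᵢ − x̄)² = 1966.6400 ⇒ m₂ = 393.32800
Σ(xᵢ − x̄)⁴ = 2213779.7408 ⇒ m₄ = 442755.94816
m₂² = 154706.91558
β₂ = m₄/m₂² = 442755.94816 / 154706.91558 ≈ 2.862

2.862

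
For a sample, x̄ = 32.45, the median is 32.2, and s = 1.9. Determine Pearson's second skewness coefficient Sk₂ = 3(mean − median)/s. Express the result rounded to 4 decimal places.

Sk₂ = 3(32.45 − 32.2) / 1.9 = 3 × 0.2500 / 1.9
    = 0.7500 / 1.9 ≈ 0.3947

0.3947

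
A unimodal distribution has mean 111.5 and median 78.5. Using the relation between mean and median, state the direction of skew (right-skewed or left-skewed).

right-skewed

mean − median = 111.5 − 78.5 = 33.0
mean > median ⇒ the longer tail is on the right ⇒ right-skewed (positively skewed).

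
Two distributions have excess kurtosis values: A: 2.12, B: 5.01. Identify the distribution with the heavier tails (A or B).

Higher excess kurtosis ⇒ heavier tails relative to the normal distribution.
2.12 vs 5.01: the larger is 5.01, so B has heavier tails.

B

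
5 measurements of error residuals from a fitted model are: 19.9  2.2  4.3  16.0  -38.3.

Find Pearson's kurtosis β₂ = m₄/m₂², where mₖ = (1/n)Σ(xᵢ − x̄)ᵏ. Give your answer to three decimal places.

x̄ = 0.8200
Σ(xᵢ − x̄)² = 2138.8680 ⇒ m₂ = 427.77360
Σ(xᵢ − x̄)⁴ = 2527824.9650 ⇒ m₄ = 505564.99301
m₂² = 182990.25286
β₂ = m₄/m₂² = 505564.99301 / 182990.25286 ≈ 2.763

2.763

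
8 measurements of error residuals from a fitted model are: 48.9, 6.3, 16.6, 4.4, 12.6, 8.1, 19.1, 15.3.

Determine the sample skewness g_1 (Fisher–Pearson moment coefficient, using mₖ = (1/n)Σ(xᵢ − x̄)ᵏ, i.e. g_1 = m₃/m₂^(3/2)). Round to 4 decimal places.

1.6795

x̄ = (48.9 + 6.3 + 16.6 + 4.4 + 12.6 + 8.1 + 19.1 + 15.3) / 8 = 16.4125
deviations (xᵢ − x̄): 32.4875, -10.1125, 0.1875, -12.0125, -3.8125, -8.3125, 2.6875, -1.1125
Σ(xᵢ − x̄)² = 1394.1288 ⇒ m₂ = 1394.1288/8 = 174.26609
Σ(xᵢ − x̄)³ = 30909.2452 ⇒ m₃ = 30909.2452/8 = 3863.65564
m₂^(3/2) = 174.26609^(1.5) = 2300.48468
g_1 = m₃ / m₂^(3/2) = 3863.65564 / 2300.48468 ≈ 1.6795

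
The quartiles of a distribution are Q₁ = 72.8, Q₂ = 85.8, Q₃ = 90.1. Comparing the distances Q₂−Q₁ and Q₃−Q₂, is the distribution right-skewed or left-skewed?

Q₂ − Q₁ = 13.0;  Q₃ − Q₂ = 4.3
Q₂ − Q₁ > Q₃ − Q₂ ⇒ the lower half is more spread out ⇒ left-skewed.

left-skewed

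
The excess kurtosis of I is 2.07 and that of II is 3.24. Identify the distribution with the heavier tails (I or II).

Higher excess kurtosis ⇒ heavier tails relative to the normal distribution.
2.07 vs 3.24: the larger is 3.24, so II has heavier tails.

II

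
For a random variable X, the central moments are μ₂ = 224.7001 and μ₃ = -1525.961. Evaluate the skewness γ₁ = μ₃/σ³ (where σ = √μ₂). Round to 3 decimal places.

σ = √μ₂ = √224.7001 = 14.99000
σ³ = μ₂^(3/2) = 3368.25450
γ₁ = μ₃/σ³ = -1525.961 / 3368.25450 ≈ -0.453

-0.453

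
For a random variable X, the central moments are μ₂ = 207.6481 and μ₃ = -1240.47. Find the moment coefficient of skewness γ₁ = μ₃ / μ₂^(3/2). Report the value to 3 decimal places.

σ = √μ₂ = √207.6481 = 14.41000
σ³ = μ₂^(3/2) = 2992.20912
γ₁ = μ₃/σ³ = -1240.47 / 2992.20912 ≈ -0.415

-0.415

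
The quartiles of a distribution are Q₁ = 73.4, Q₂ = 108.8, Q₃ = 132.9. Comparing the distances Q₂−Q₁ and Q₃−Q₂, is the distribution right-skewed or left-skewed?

left-skewed

Q₂ − Q₁ = 35.4;  Q₃ − Q₂ = 24.1
Q₂ − Q₁ > Q₃ − Q₂ ⇒ the lower half is more spread out ⇒ left-skewed.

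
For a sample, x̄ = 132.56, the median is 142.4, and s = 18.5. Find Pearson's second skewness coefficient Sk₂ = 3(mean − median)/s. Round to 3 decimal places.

-1.596

Sk₂ = 3(132.56 − 142.4) / 18.5 = 3 × -9.8400 / 18.5
    = -29.5200 / 18.5 ≈ -1.596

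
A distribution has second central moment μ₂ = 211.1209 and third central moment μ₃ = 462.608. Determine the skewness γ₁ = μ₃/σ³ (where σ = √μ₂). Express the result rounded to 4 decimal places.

0.1508

σ = √μ₂ = √211.1209 = 14.53000
σ³ = μ₂^(3/2) = 3067.58668
γ₁ = μ₃/σ³ = 462.608 / 3067.58668 ≈ 0.1508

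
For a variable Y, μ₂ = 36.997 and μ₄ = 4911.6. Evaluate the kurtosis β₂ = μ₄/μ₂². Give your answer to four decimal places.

3.5883

μ₂² = 36.997² = 1368.77801
μ₄/μ₂² = 4911.6 / 1368.77801 = 3.58831
β₂ ≈ 3.5883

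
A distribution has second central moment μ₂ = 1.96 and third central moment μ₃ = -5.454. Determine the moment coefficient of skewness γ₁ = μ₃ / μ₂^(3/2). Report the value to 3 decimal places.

σ = √μ₂ = √1.96 = 1.40000
σ³ = μ₂^(3/2) = 2.74400
γ₁ = μ₃/σ³ = -5.454 / 2.74400 ≈ -1.988

-1.988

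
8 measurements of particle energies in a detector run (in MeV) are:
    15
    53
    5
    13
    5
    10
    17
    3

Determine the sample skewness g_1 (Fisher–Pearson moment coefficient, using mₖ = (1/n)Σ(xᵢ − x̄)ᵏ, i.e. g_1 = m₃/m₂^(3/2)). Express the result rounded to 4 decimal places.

x̄ = (15 + 53 + 5 + 13 + 5 + 10 + 17 + 3) / 8 = 15.1250
deviations (xᵢ − x̄): -0.1250, 37.8750, -10.1250, -2.1250, -10.1250, -5.1250, 1.8750, -12.1250
Σ(xᵢ − x̄)² = 1820.8750 ⇒ m₂ = 1820.8750/8 = 227.60938
Σ(xᵢ − x̄)³ = 50336.1563 ⇒ m₃ = 50336.1563/8 = 6292.01953
m₂^(3/2) = 227.60938^(1.5) = 3433.88083
g_1 = m₃ / m₂^(3/2) = 6292.01953 / 3433.88083 ≈ 1.8323

1.8323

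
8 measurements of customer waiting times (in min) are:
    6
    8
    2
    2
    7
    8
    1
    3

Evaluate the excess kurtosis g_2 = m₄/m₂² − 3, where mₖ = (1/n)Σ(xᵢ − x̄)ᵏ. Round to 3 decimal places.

x̄ = 4.6250
Σ(xᵢ − x̄)² = 59.8750 ⇒ m₂ = 7.48438
Σ(xᵢ − x̄)⁴ = 569.4941 ⇒ m₄ = 71.18677
m₂² = 56.01587
g_2 = m₄/m₂² − 3 = 1.27083 − 3 ≈ -1.729

-1.729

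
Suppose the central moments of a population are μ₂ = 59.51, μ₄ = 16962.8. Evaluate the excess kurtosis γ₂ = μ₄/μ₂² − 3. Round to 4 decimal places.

μ₂² = 59.51² = 3541.44010
μ₄/μ₂² = 16962.8 / 3541.44010 = 4.78980
γ₂ = 4.78980 − 3 ≈ 1.7898

1.7898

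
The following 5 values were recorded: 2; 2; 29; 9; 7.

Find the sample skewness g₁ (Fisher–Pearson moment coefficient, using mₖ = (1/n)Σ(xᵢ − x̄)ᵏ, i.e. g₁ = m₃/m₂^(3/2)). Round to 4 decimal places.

x̄ = (2 + 2 + 29 + 9 + 7) / 5 = 9.8000
deviations (xᵢ − x̄): -7.8000, -7.8000, 19.2000, -0.8000, -2.8000
Σ(xᵢ − x̄)² = 498.8000 ⇒ m₂ = 498.8000/5 = 99.76000
Σ(xᵢ − x̄)³ = 6106.3200 ⇒ m₃ = 6106.3200/5 = 1221.26400
m₂^(3/2) = 99.76000^(1.5) = 996.40216
g₁ = m₃ / m₂^(3/2) = 1221.26400 / 996.40216 ≈ 1.2257

1.2257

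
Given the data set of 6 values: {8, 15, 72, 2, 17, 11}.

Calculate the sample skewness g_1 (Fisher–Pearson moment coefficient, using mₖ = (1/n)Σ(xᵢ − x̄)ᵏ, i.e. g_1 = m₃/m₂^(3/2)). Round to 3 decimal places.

x̄ = (8 + 15 + 72 + 2 + 17 + 11) / 6 = 20.8333
deviations (xᵢ − x̄): -12.8333, -5.8333, 51.1667, -18.8333, -3.8333, -9.8333
Σ(xᵢ − x̄)² = 3282.8333 ⇒ m₂ = 3282.8333/6 = 547.13889
Σ(xᵢ − x̄)³ = 123956.4444 ⇒ m₃ = 123956.4444/6 = 20659.40741
m₂^(3/2) = 547.13889^(1.5) = 12798.12584
g_1 = m₃ / m₂^(3/2) = 20659.40741 / 12798.12584 ≈ 1.614

1.614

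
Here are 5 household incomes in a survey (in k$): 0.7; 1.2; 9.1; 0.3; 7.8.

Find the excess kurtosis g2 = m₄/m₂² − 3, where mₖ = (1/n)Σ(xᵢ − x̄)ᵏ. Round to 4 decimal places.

x̄ = 3.8200
Σ(xᵢ − x̄)² = 72.7080 ⇒ m₂ = 14.54160
Σ(xᵢ − x̄)⁴ = 1323.5240 ⇒ m₄ = 264.70480
m₂² = 211.45813
g2 = m₄/m₂² − 3 = 1.25181 − 3 ≈ -1.7482

-1.7482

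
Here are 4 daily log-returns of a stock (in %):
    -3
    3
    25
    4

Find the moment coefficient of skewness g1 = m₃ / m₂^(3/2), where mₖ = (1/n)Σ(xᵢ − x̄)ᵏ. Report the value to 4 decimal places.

x̄ = (-3 + 3 + 25 + 4) / 4 = 7.2500
deviations (xᵢ − x̄): -10.2500, -4.2500, 17.7500, -3.2500
Σ(xᵢ − x̄)² = 448.7500 ⇒ m₂ = 448.7500/4 = 112.18750
Σ(xᵢ − x̄)³ = 4404.3750 ⇒ m₃ = 4404.3750/4 = 1101.09375
m₂^(3/2) = 112.18750^(1.5) = 1188.27430
g1 = m₃ / m₂^(3/2) = 1101.09375 / 1188.27430 ≈ 0.9266

0.9266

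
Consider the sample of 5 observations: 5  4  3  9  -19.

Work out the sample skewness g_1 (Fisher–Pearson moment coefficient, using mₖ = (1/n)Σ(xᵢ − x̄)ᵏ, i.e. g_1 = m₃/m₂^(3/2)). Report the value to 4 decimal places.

-1.3359

x̄ = (5 + 4 + 3 + 9 - 19) / 5 = 0.4000
deviations (xᵢ − x̄): 4.6000, 3.6000, 2.6000, 8.6000, -19.4000
Σ(xᵢ − x̄)² = 491.2000 ⇒ m₂ = 491.2000/5 = 98.24000
Σ(xᵢ − x̄)³ = -6503.7600 ⇒ m₃ = -6503.7600/5 = -1300.75200
m₂^(3/2) = 98.24000^(1.5) = 973.71650
g_1 = m₃ / m₂^(3/2) = -1300.75200 / 973.71650 ≈ -1.3359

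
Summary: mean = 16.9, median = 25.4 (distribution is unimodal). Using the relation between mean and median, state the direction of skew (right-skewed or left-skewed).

left-skewed

mean − median = 16.9 − 25.4 = -8.5
mean < median ⇒ the longer tail is on the left ⇒ left-skewed (negatively skewed).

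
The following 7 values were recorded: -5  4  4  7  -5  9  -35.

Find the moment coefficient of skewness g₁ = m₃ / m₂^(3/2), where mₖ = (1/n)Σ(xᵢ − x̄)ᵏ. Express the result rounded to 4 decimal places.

-1.5257

x̄ = (-5 + 4 + 4 + 7 - 5 + 9 - 35) / 7 = -3.0000
deviations (xᵢ − x̄): -2.0000, 7.0000, 7.0000, 10.0000, -2.0000, 12.0000, -32.0000
Σ(xᵢ − x̄)² = 1374.0000 ⇒ m₂ = 1374.0000/7 = 196.28571
Σ(xᵢ − x̄)³ = -29370.0000 ⇒ m₃ = -29370.0000/7 = -4195.71429
m₂^(3/2) = 196.28571^(1.5) = 2750.00219
g₁ = m₃ / m₂^(3/2) = -4195.71429 / 2750.00219 ≈ -1.5257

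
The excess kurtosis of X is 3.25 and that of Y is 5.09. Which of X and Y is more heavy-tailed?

Higher excess kurtosis ⇒ heavier tails relative to the normal distribution.
3.25 vs 5.09: the larger is 5.09, so Y has heavier tails.

Y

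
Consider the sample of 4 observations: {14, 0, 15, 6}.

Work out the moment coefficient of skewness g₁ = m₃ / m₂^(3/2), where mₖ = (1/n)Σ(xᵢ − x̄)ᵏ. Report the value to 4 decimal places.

-0.3262

x̄ = (14 + 0 + 15 + 6) / 4 = 8.7500
deviations (xᵢ − x̄): 5.2500, -8.7500, 6.2500, -2.7500
Σ(xᵢ − x̄)² = 150.7500 ⇒ m₂ = 150.7500/4 = 37.68750
Σ(xᵢ − x̄)³ = -301.8750 ⇒ m₃ = -301.8750/4 = -75.46875
m₂^(3/2) = 37.68750^(1.5) = 231.36411
g₁ = m₃ / m₂^(3/2) = -75.46875 / 231.36411 ≈ -0.3262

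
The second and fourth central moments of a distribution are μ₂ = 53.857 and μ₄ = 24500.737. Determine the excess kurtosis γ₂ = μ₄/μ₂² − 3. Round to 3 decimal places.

μ₂² = 53.857² = 2900.57645
μ₄/μ₂² = 24500.737 / 2900.57645 = 8.44685
γ₂ = 8.44685 − 3 ≈ 5.447

5.447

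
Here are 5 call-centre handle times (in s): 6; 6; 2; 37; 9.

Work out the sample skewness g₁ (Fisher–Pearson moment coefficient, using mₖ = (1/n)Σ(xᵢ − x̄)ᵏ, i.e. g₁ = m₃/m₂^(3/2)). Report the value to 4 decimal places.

1.3843

x̄ = (6 + 6 + 2 + 37 + 9) / 5 = 12.0000
deviations (xᵢ − x̄): -6.0000, -6.0000, -10.0000, 25.0000, -3.0000
Σ(xᵢ − x̄)² = 806.0000 ⇒ m₂ = 806.0000/5 = 161.20000
Σ(xᵢ − x̄)³ = 14166.0000 ⇒ m₃ = 14166.0000/5 = 2833.20000
m₂^(3/2) = 161.20000^(1.5) = 2046.66874
g₁ = m₃ / m₂^(3/2) = 2833.20000 / 2046.66874 ≈ 1.3843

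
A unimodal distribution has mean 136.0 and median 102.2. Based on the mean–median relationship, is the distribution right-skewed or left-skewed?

mean − median = 136.0 − 102.2 = 33.8
mean > median ⇒ the longer tail is on the right ⇒ right-skewed (positively skewed).

right-skewed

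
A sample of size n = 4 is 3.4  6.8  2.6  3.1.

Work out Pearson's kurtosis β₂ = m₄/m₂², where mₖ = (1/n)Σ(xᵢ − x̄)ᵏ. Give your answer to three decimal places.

x̄ = 3.9750
Σ(xᵢ − x̄)² = 10.9675 ⇒ m₂ = 2.74187
Σ(xᵢ − x̄)⁴ = 67.9603 ⇒ m₄ = 16.99008
m₂² = 7.51788
β₂ = m₄/m₂² = 16.99008 / 7.51788 ≈ 2.260

2.260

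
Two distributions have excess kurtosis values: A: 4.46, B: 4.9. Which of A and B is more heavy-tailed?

B

Higher excess kurtosis ⇒ heavier tails relative to the normal distribution.
4.46 vs 4.9: the larger is 4.9, so B has heavier tails.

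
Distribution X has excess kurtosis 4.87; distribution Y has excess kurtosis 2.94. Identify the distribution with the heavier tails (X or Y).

Higher excess kurtosis ⇒ heavier tails relative to the normal distribution.
4.87 vs 2.94: the larger is 4.87, so X has heavier tails.

X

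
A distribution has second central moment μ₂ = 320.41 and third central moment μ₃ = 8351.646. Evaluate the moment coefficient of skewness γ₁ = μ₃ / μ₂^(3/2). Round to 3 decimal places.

1.456

σ = √μ₂ = √320.41 = 17.90000
σ³ = μ₂^(3/2) = 5735.33900
γ₁ = μ₃/σ³ = 8351.646 / 5735.33900 ≈ 1.456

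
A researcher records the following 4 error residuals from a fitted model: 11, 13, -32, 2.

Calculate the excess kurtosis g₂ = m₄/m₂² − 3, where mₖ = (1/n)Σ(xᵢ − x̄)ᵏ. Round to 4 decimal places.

x̄ = -1.5000
Σ(xᵢ − x̄)² = 1309.0000 ⇒ m₂ = 327.25000
Σ(xᵢ − x̄)⁴ = 934134.2500 ⇒ m₄ = 233533.56250
m₂² = 107092.56250
g₂ = m₄/m₂² − 3 = 2.18067 − 3 ≈ -0.8193

-0.8193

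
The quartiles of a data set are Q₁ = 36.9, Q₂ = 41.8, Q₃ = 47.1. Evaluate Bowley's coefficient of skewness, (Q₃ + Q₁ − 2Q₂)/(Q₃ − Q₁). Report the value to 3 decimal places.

0.039

numerator: Q₃ + Q₁ − 2Q₂ = 47.1 + 36.9 − 2×41.8 = 0.4000
denominator: Q₃ − Q₁ = 47.1 − 36.9 = 10.2000
Bowley skewness = 0.4000 / 10.2000 ≈ 0.039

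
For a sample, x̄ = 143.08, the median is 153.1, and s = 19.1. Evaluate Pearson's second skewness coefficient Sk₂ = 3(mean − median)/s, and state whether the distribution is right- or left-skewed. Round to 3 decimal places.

-1.574, left-skewed

Sk₂ = 3(143.08 − 153.1) / 19.1 = 3 × -10.0200 / 19.1
    = -30.0600 / 19.1 ≈ -1.574
Sk₂ < 0 ⇒ mean < median ⇒ left-skewed (negative skew).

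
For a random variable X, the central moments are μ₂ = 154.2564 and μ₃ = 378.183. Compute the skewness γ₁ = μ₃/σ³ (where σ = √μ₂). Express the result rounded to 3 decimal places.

σ = √μ₂ = √154.2564 = 12.42000
σ³ = μ₂^(3/2) = 1915.86449
γ₁ = μ₃/σ³ = 378.183 / 1915.86449 ≈ 0.197

0.197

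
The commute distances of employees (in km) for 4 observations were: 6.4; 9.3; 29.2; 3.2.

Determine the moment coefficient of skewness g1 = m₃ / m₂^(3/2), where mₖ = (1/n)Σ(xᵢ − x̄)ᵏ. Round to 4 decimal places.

1.0001

x̄ = (6.4 + 9.3 + 29.2 + 3.2) / 4 = 12.0250
deviations (xᵢ − x̄): -5.6250, -2.7250, 17.1750, -8.8250
Σ(xᵢ − x̄)² = 411.9275 ⇒ m₂ = 411.9275/4 = 102.98187
Σ(xᵢ − x̄)³ = 4180.7824 ⇒ m₃ = 4180.7824/4 = 1045.19559
m₂^(3/2) = 102.98187^(1.5) = 1045.05992
g1 = m₃ / m₂^(3/2) = 1045.19559 / 1045.05992 ≈ 1.0001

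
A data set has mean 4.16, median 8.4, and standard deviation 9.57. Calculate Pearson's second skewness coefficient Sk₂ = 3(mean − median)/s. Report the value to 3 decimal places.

Sk₂ = 3(4.16 − 8.4) / 9.57 = 3 × -4.2400 / 9.57
    = -12.7200 / 9.57 ≈ -1.329

-1.329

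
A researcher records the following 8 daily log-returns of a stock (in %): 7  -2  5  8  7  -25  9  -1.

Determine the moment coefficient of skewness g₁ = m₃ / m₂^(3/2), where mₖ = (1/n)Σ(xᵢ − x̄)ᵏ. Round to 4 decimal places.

x̄ = (7 - 2 + 5 + 8 + 7 - 25 + 9 - 1) / 8 = 1.0000
deviations (xᵢ − x̄): 6.0000, -3.0000, 4.0000, 7.0000, 6.0000, -26.0000, 8.0000, -2.0000
Σ(xᵢ − x̄)² = 890.0000 ⇒ m₂ = 890.0000/8 = 111.25000
Σ(xᵢ − x̄)³ = -16260.0000 ⇒ m₃ = -16260.0000/8 = -2032.50000
m₂^(3/2) = 111.25000^(1.5) = 1173.41066
g₁ = m₃ / m₂^(3/2) = -2032.50000 / 1173.41066 ≈ -1.7321

-1.7321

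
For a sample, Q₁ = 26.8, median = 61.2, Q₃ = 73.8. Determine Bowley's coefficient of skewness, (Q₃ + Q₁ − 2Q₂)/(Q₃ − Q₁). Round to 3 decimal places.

numerator: Q₃ + Q₁ − 2Q₂ = 73.8 + 26.8 − 2×61.2 = -21.8000
denominator: Q₃ − Q₁ = 73.8 − 26.8 = 47.0000
Bowley skewness = -21.8000 / 47.0000 ≈ -0.464

-0.464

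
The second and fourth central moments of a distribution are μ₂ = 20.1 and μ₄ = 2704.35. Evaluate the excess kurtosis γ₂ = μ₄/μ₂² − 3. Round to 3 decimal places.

μ₂² = 20.1² = 404.01000
μ₄/μ₂² = 2704.35 / 404.01000 = 6.69377
γ₂ = 6.69377 − 3 ≈ 3.694

3.694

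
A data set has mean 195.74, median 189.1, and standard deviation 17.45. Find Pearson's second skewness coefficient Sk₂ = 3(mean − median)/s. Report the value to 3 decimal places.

1.142

Sk₂ = 3(195.74 − 189.1) / 17.45 = 3 × 6.6400 / 17.45
    = 19.9200 / 17.45 ≈ 1.142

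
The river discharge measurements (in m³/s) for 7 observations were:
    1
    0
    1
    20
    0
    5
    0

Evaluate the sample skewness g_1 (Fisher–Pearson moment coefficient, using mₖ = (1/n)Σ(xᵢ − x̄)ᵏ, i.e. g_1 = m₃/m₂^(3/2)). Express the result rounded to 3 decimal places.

x̄ = (1 + 0 + 1 + 20 + 0 + 5 + 0) / 7 = 3.8571
deviations (xᵢ − x̄): -2.8571, -3.8571, -2.8571, 16.1429, -3.8571, 1.1429, -3.8571
Σ(xᵢ − x̄)² = 322.8571 ⇒ m₂ = 322.8571/7 = 46.12245
Σ(xᵢ − x̄)³ = 3989.3878 ⇒ m₃ = 3989.3878/7 = 569.91254
m₂^(3/2) = 46.12245^(1.5) = 313.23374
g_1 = m₃ / m₂^(3/2) = 569.91254 / 313.23374 ≈ 1.819

1.819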